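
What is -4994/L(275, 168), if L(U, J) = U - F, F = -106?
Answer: -4994/381 ≈ -13.108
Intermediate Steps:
L(U, J) = 106 + U (L(U, J) = U - 1*(-106) = U + 106 = 106 + U)
-4994/L(275, 168) = -4994/(106 + 275) = -4994/381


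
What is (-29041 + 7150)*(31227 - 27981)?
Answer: -71058186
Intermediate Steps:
(-29041 + 7150)*(31227 - 27981) = -21891*3246 = -71058186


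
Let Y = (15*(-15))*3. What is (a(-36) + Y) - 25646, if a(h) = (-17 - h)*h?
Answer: -27005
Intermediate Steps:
Y = -675 (Y = -225*3 = -675)
a(h) = h*(-17 - h)
(a(-36) + Y) - 25646 = (-1*(-36)*(17 - 36) - 675) - 25646 = (-1*(-36)*(-19) - 675) - 25646 = (-684 - 675) - 25646 = -1359 - 25646 = -27005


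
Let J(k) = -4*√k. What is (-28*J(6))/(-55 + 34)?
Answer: -16*√6/3 ≈ -13.064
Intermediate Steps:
(-28*J(6))/(-55 + 34) = (-(-112)*√6)/(-55 + 34) = (112*√6)/(-21) = (112*√6)*(-1/21) = -16*√6/3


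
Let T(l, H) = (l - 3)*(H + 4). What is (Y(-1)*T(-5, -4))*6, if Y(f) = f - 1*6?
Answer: 0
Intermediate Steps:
T(l, H) = (-3 + l)*(4 + H)
Y(f) = -6 + f (Y(f) = f - 6 = -6 + f)
(Y(-1)*T(-5, -4))*6 = ((-6 - 1)*(-12 - 3*(-4) + 4*(-5) - 4*(-5)))*6 = -7*(-12 + 12 - 20 + 20)*6 = -7*0*6 = 0*6 = 0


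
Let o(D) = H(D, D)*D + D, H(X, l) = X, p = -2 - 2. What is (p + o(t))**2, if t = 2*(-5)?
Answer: 7396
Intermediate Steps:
p = -4
t = -10
o(D) = D + D**2 (o(D) = D*D + D = D**2 + D = D + D**2)
(p + o(t))**2 = (-4 - 10*(1 - 10))**2 = (-4 - 10*(-9))**2 = (-4 + 90)**2 = 86**2 = 7396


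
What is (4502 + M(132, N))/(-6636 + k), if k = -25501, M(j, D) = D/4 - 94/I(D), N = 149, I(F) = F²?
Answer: -403103181/2853894148 ≈ -0.14125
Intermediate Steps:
M(j, D) = -94/D² + D/4 (M(j, D) = D/4 - 94/D² = -94/D² + D/4)
(4502 + M(132, N))/(-6636 + k) = (4502 + (-94/149² + (¼)*149))/(-6636 - 25501) = (4502 + (-94*1/22201 + 149/4))/(-32137) = (4502 + (-94/22201 + 149/4))*(-1/32137) = (4502 + 3307573/88804)*(-1/32137) = (403103181/88804)*(-1/32137) = -403103181/2853894148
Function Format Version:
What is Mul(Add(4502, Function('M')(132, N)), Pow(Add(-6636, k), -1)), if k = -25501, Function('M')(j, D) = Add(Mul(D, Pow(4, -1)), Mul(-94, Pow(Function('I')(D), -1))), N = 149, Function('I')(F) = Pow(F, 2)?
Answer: Rational(-403103181, 2853894148) ≈ -0.14125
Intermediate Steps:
Function('M')(j, D) = Add(Mul(-94, Pow(D, -2)), Mul(Rational(1, 4), D)) (Function('M')(j, D) = Add(Mul(D, Pow(4, -1)), Mul(-94, Pow(Pow(D, 2), -1))) = Add(Mul(D, Rational(1, 4)), Mul(-94, Pow(D, -2))) = Add(Mul(Rational(1, 4), D), Mul(-94, Pow(D, -2))) = Add(Mul(-94, Pow(D, -2)), Mul(Rational(1, 4), D)))
Mul(Add(4502, Function('M')(132, N)), Pow(Add(-6636, k), -1)) = Mul(Add(4502, Add(Mul(-94, Pow(149, -2)), Mul(Rational(1, 4), 149))), Pow(Add(-6636, -25501), -1)) = Mul(Add(4502, Add(Mul(-94, Rational(1, 22201)), Rational(149, 4))), Pow(-32137, -1)) = Mul(Add(4502, Add(Rational(-94, 22201), Rational(149, 4))), Rational(-1, 32137)) = Mul(Add(4502, Rational(3307573, 88804)), Rational(-1, 32137)) = Mul(Rational(403103181, 88804), Rational(-1, 32137)) = Rational(-403103181, 2853894148)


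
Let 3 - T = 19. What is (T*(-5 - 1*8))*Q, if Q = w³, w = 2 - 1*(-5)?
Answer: 71344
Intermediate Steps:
T = -16 (T = 3 - 1*19 = 3 - 19 = -16)
w = 7 (w = 2 + 5 = 7)
Q = 343 (Q = 7³ = 343)
(T*(-5 - 1*8))*Q = -16*(-5 - 1*8)*343 = -16*(-5 - 8)*343 = -16*(-13)*343 = 208*343 = 71344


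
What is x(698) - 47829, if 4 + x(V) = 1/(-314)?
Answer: -15019563/314 ≈ -47833.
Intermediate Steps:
x(V) = -1257/314 (x(V) = -4 + 1/(-314) = -4 - 1/314 = -1257/314)
x(698) - 47829 = -1257/314 - 47829 = -15019563/314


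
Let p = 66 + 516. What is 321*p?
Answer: 186822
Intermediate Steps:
p = 582
321*p = 321*582 = 186822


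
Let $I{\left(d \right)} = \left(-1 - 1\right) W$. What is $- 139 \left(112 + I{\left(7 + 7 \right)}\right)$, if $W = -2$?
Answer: $-16124$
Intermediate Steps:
$I{\left(d \right)} = 4$ ($I{\left(d \right)} = \left(-1 - 1\right) \left(-2\right) = \left(-2\right) \left(-2\right) = 4$)
$- 139 \left(112 + I{\left(7 + 7 \right)}\right) = - 139 \left(112 + 4\right) = \left(-139\right) 116 = -16124$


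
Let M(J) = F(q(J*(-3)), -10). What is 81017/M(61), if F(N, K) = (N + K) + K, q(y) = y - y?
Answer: -81017/20 ≈ -4050.9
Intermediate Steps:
q(y) = 0
F(N, K) = N + 2*K (F(N, K) = (K + N) + K = N + 2*K)
M(J) = -20 (M(J) = 0 + 2*(-10) = 0 - 20 = -20)
81017/M(61) = 81017/(-20) = 81017*(-1/20) = -81017/20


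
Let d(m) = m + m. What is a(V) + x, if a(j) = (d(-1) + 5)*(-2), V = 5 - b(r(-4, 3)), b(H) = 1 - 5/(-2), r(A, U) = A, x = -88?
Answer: -94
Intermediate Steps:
d(m) = 2*m
b(H) = 7/2 (b(H) = 1 - 5*(-1)/2 = 1 - 1*(-5/2) = 1 + 5/2 = 7/2)
V = 3/2 (V = 5 - 1*7/2 = 5 - 7/2 = 3/2 ≈ 1.5000)
a(j) = -6 (a(j) = (2*(-1) + 5)*(-2) = (-2 + 5)*(-2) = 3*(-2) = -6)
a(V) + x = -6 - 88 = -94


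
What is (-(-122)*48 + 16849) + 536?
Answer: 23241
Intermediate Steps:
(-(-122)*48 + 16849) + 536 = (-122*(-48) + 16849) + 536 = (5856 + 16849) + 536 = 22705 + 536 = 23241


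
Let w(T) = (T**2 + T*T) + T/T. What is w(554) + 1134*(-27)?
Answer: 583215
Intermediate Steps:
w(T) = 1 + 2*T**2 (w(T) = (T**2 + T**2) + 1 = 2*T**2 + 1 = 1 + 2*T**2)
w(554) + 1134*(-27) = (1 + 2*554**2) + 1134*(-27) = (1 + 2*306916) - 30618 = (1 + 613832) - 30618 = 613833 - 30618 = 583215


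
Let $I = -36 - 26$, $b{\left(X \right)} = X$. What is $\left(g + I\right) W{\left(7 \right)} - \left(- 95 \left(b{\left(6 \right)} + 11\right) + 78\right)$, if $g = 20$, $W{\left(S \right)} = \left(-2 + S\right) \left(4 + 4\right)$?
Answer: $-143$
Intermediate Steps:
$W{\left(S \right)} = -16 + 8 S$ ($W{\left(S \right)} = \left(-2 + S\right) 8 = -16 + 8 S$)
$I = -62$
$\left(g + I\right) W{\left(7 \right)} - \left(- 95 \left(b{\left(6 \right)} + 11\right) + 78\right) = \left(20 - 62\right) \left(-16 + 8 \cdot 7\right) - \left(- 95 \left(6 + 11\right) + 78\right) = - 42 \left(-16 + 56\right) - \left(\left(-95\right) 17 + 78\right) = \left(-42\right) 40 - \left(-1615 + 78\right) = -1680 - -1537 = -1680 + 1537 = -143$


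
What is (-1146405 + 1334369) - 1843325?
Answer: -1655361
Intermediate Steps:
(-1146405 + 1334369) - 1843325 = 187964 - 1843325 = -1655361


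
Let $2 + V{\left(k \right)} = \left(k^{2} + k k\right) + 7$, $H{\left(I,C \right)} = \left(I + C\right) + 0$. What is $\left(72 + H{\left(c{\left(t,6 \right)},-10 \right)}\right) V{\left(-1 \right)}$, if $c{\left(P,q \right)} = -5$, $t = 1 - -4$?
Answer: $399$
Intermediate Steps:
$t = 5$ ($t = 1 + 4 = 5$)
$H{\left(I,C \right)} = C + I$ ($H{\left(I,C \right)} = \left(C + I\right) + 0 = C + I$)
$V{\left(k \right)} = 5 + 2 k^{2}$ ($V{\left(k \right)} = -2 + \left(\left(k^{2} + k k\right) + 7\right) = -2 + \left(\left(k^{2} + k^{2}\right) + 7\right) = -2 + \left(2 k^{2} + 7\right) = -2 + \left(7 + 2 k^{2}\right) = 5 + 2 k^{2}$)
$\left(72 + H{\left(c{\left(t,6 \right)},-10 \right)}\right) V{\left(-1 \right)} = \left(72 - 15\right) \left(5 + 2 \left(-1\right)^{2}\right) = \left(72 - 15\right) \left(5 + 2 \cdot 1\right) = 57 \left(5 + 2\right) = 57 \cdot 7 = 399$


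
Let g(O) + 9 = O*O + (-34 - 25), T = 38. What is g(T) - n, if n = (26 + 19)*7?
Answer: 1061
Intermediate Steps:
n = 315 (n = 45*7 = 315)
g(O) = -68 + O² (g(O) = -9 + (O*O + (-34 - 25)) = -9 + (O² - 59) = -9 + (-59 + O²) = -68 + O²)
g(T) - n = (-68 + 38²) - 1*315 = (-68 + 1444) - 315 = 1376 - 315 = 1061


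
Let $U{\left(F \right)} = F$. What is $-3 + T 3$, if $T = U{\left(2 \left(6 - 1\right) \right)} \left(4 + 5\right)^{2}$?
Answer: $2427$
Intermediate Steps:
$T = 810$ ($T = 2 \left(6 - 1\right) \left(4 + 5\right)^{2} = 2 \left(6 - 1\right) 9^{2} = 2 \cdot 5 \cdot 81 = 10 \cdot 81 = 810$)
$-3 + T 3 = -3 + 810 \cdot 3 = -3 + 2430 = 2427$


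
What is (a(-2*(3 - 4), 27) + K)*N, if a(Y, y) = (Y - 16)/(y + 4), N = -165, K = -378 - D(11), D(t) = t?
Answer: 1992045/31 ≈ 64260.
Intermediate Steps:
K = -389 (K = -378 - 1*11 = -378 - 11 = -389)
a(Y, y) = (-16 + Y)/(4 + y)
(a(-2*(3 - 4), 27) + K)*N = ((-16 - 2*(3 - 4))/(4 + 27) - 389)*(-165) = ((-16 - 2*(-1))/31 - 389)*(-165) = ((-16 + 2)/31 - 389)*(-165) = ((1/31)*(-14) - 389)*(-165) = (-14/31 - 389)*(-165) = -12073/31*(-165) = 1992045/31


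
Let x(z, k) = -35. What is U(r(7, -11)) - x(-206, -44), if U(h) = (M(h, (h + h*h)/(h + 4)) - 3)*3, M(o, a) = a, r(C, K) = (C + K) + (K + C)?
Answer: -16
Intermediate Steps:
r(C, K) = 2*C + 2*K (r(C, K) = (C + K) + (C + K) = 2*C + 2*K)
U(h) = -9 + 3*(h + h²)/(4 + h) (U(h) = ((h + h*h)/(h + 4) - 3)*3 = ((h + h²)/(4 + h) - 3)*3 = (-3 + (h + h²)/(4 + h))*3 = -9 + 3*(h + h²)/(4 + h))
U(r(7, -11)) - x(-206, -44) = 3*(-12 + (2*7 + 2*(-11))² - 2*(2*7 + 2*(-11)))/(4 + (2*7 + 2*(-11))) - 1*(-35) = 3*(-12 + (14 - 22)² - 2*(14 - 22))/(4 + (14 - 22)) + 35 = 3*(-12 + (-8)² - 2*(-8))/(4 - 8) + 35 = 3*(-12 + 64 + 16)/(-4) + 35 = 3*(-¼)*68 + 35 = -51 + 35 = -16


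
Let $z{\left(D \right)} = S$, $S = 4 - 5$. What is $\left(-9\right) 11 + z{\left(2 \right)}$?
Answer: $-100$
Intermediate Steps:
$S = -1$
$z{\left(D \right)} = -1$
$\left(-9\right) 11 + z{\left(2 \right)} = \left(-9\right) 11 - 1 = -99 - 1 = -100$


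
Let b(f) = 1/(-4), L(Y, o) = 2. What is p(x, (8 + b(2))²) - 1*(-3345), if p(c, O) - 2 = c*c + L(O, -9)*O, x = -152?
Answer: 212569/8 ≈ 26571.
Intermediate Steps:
b(f) = -¼
p(c, O) = 2 + c² + 2*O (p(c, O) = 2 + (c*c + 2*O) = 2 + (c² + 2*O) = 2 + c² + 2*O)
p(x, (8 + b(2))²) - 1*(-3345) = (2 + (-152)² + 2*(8 - ¼)²) - 1*(-3345) = (2 + 23104 + 2*(31/4)²) + 3345 = (2 + 23104 + 2*(961/16)) + 3345 = (2 + 23104 + 961/8) + 3345 = 185809/8 + 3345 = 212569/8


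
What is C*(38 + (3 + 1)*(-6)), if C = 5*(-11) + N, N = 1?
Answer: -756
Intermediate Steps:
C = -54 (C = 5*(-11) + 1 = -55 + 1 = -54)
C*(38 + (3 + 1)*(-6)) = -54*(38 + (3 + 1)*(-6)) = -54*(38 + 4*(-6)) = -54*(38 - 24) = -54*14 = -756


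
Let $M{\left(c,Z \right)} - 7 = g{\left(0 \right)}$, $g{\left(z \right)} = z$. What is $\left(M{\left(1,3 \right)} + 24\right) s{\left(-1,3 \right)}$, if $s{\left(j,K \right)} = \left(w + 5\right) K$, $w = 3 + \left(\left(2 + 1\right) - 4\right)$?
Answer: $651$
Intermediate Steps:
$M{\left(c,Z \right)} = 7$ ($M{\left(c,Z \right)} = 7 + 0 = 7$)
$w = 2$ ($w = 3 + \left(3 - 4\right) = 3 - 1 = 2$)
$s{\left(j,K \right)} = 7 K$ ($s{\left(j,K \right)} = \left(2 + 5\right) K = 7 K$)
$\left(M{\left(1,3 \right)} + 24\right) s{\left(-1,3 \right)} = \left(7 + 24\right) 7 \cdot 3 = 31 \cdot 21 = 651$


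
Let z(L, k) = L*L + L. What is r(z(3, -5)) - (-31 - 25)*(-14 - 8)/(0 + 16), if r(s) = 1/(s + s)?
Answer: -1847/24 ≈ -76.958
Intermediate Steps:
z(L, k) = L + L² (z(L, k) = L² + L = L + L²)
r(s) = 1/(2*s)
r(z(3, -5)) - (-31 - 25)*(-14 - 8)/(0 + 16) = 1/(2*((3*(1 + 3)))) - (-31 - 25)*(-14 - 8)/(0 + 16) = 1/(2*((3*4))) - (-56)*(-22/16) = (½)/12 - (-56)*(-22*1/16) = (½)*(1/12) - (-56)*(-11)/8 = 1/24 - 1*77 = 1/24 - 77 = -1847/24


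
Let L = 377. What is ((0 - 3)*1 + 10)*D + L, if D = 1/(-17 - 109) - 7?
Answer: 5903/18 ≈ 327.94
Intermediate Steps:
D = -883/126 (D = 1/(-126) - 7 = -1/126 - 7 = -883/126 ≈ -7.0079)
((0 - 3)*1 + 10)*D + L = ((0 - 3)*1 + 10)*(-883/126) + 377 = (-3*1 + 10)*(-883/126) + 377 = (-3 + 10)*(-883/126) + 377 = 7*(-883/126) + 377 = -883/18 + 377 = 5903/18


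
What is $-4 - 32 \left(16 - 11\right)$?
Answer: $-164$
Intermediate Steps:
$-4 - 32 \left(16 - 11\right) = -4 - 160 = -164$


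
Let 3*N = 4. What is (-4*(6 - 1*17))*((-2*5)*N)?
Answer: -1760/3 ≈ -586.67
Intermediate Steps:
N = 4/3 (N = (⅓)*4 = 4/3 ≈ 1.3333)
(-4*(6 - 1*17))*((-2*5)*N) = (-4*(6 - 1*17))*(-2*5*(4/3)) = (-4*(6 - 17))*(-10*4/3) = -4*(-11)*(-40/3) = 44*(-40/3) = -1760/3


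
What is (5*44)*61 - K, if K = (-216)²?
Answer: -33236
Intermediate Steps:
K = 46656
(5*44)*61 - K = (5*44)*61 - 1*46656 = 220*61 - 46656 = 13420 - 46656 = -33236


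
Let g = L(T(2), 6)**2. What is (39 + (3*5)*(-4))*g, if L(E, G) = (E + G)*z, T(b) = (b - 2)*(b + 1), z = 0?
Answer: 0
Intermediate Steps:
T(b) = (1 + b)*(-2 + b) (T(b) = (-2 + b)*(1 + b) = (1 + b)*(-2 + b))
L(E, G) = 0 (L(E, G) = (E + G)*0 = 0)
g = 0 (g = 0**2 = 0)
(39 + (3*5)*(-4))*g = (39 + (3*5)*(-4))*0 = (39 + 15*(-4))*0 = (39 - 60)*0 = -21*0 = 0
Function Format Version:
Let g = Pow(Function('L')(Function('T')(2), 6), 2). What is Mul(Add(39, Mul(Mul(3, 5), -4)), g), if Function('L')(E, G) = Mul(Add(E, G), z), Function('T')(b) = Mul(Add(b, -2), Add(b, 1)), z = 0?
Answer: 0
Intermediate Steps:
Function('T')(b) = Mul(Add(1, b), Add(-2, b)) (Function('T')(b) = Mul(Add(-2, b), Add(1, b)) = Mul(Add(1, b), Add(-2, b)))
Function('L')(E, G) = 0 (Function('L')(E, G) = Mul(Add(E, G), 0) = 0)
g = 0 (g = Pow(0, 2) = 0)
Mul(Add(39, Mul(Mul(3, 5), -4)), g) = Mul(Add(39, Mul(Mul(3, 5), -4)), 0) = Mul(Add(39, Mul(15, -4)), 0) = Mul(Add(39, -60), 0) = Mul(-21, 0) = 0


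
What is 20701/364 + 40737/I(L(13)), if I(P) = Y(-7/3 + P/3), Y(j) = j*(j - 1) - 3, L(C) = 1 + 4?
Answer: -133102495/6188 ≈ -21510.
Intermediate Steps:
L(C) = 5
Y(j) = -3 + j*(-1 + j) (Y(j) = j*(-1 + j) - 3 = -3 + j*(-1 + j))
I(P) = -2/3 + (-7/3 + P/3)**2 - P/3 (I(P) = -3 + (-7/3 + P/3)**2 - (-7/3 + P/3) = -3 + (-7/3 + P/3)**2 + (7/3 - P/3) = -2/3 + (-7/3 + P/3)**2 - P/3)
20701/364 + 40737/I(L(13)) = 20701/364 + 40737/(43/9 - 17/9*5 + (1/9)*5**2) = 20701*(1/364) + 40737/(43/9 - 85/9 + (1/9)*25) = 20701/364 + 40737/(43/9 - 85/9 + 25/9) = 20701/364 + 40737/(-17/9) = 20701/364 + 40737*(-9/17) = 20701/364 - 366633/17 = -133102495/6188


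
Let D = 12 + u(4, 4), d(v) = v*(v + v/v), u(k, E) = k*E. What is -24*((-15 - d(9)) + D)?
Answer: 1848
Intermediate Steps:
u(k, E) = E*k
d(v) = v*(1 + v) (d(v) = v*(v + 1) = v*(1 + v))
D = 28 (D = 12 + 4*4 = 12 + 16 = 28)
-24*((-15 - d(9)) + D) = -24*((-15 - 9*(1 + 9)) + 28) = -24*((-15 - 9*10) + 28) = -24*((-15 - 1*90) + 28) = -24*((-15 - 90) + 28) = -24*(-105 + 28) = -24*(-77) = 1848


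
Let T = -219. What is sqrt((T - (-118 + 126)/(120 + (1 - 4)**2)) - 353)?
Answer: 2*I*sqrt(2379921)/129 ≈ 23.918*I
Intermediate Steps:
sqrt((T - (-118 + 126)/(120 + (1 - 4)**2)) - 353) = sqrt((-219 - (-118 + 126)/(120 + (1 - 4)**2)) - 353) = sqrt((-219 - 8/(120 + (-3)**2)) - 353) = sqrt((-219 - 8/(120 + 9)) - 353) = sqrt((-219 - 8/129) - 353) = sqrt(-28259/129 - 353) = sqrt(-73796/129) = 2*I*sqrt(2379921)/129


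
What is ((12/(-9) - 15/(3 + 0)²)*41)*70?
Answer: -8610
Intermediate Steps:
((12/(-9) - 15/(3 + 0)²)*41)*70 = ((12*(-⅑) - 15/(3²))*41)*70 = ((-4/3 - 15/9)*41)*70 = ((-4/3 - 15*⅑)*41)*70 = ((-4/3 - 5/3)*41)*70 = -3*41*70 = -123*70 = -8610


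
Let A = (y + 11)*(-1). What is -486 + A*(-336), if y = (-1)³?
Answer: 2874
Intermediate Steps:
y = -1
A = -10 (A = (-1 + 11)*(-1) = 10*(-1) = -10)
-486 + A*(-336) = -486 - 10*(-336) = -486 + 3360 = 2874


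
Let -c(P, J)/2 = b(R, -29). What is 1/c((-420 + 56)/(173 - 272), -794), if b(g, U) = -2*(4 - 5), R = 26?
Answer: -1/4 ≈ -0.25000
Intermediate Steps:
b(g, U) = 2 (b(g, U) = -2*(-1) = 2)
c(P, J) = -4 (c(P, J) = -2*2 = -4)
1/c((-420 + 56)/(173 - 272), -794) = 1/(-4) = -1/4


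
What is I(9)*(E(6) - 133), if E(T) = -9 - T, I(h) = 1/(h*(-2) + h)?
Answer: 148/9 ≈ 16.444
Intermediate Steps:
I(h) = -1/h (I(h) = 1/(-2*h + h) = 1/(-h) = -1/h)
I(9)*(E(6) - 133) = (-1/9)*((-9 - 1*6) - 133) = (-1*⅑)*((-9 - 6) - 133) = -(-15 - 133)/9 = -⅑*(-148) = 148/9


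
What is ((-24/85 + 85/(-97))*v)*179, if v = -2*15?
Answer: 10259922/1649 ≈ 6221.9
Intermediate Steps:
v = -30
((-24/85 + 85/(-97))*v)*179 = ((-24/85 + 85/(-97))*(-30))*179 = ((-24*1/85 + 85*(-1/97))*(-30))*179 = ((-24/85 - 85/97)*(-30))*179 = -9553/8245*(-30)*179 = (57318/1649)*179 = 10259922/1649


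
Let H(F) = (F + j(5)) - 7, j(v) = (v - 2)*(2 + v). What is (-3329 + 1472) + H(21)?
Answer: -1822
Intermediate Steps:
j(v) = (-2 + v)*(2 + v)
H(F) = 14 + F (H(F) = (F + (-4 + 5²)) - 7 = (F + (-4 + 25)) - 7 = (F + 21) - 7 = (21 + F) - 7 = 14 + F)
(-3329 + 1472) + H(21) = (-3329 + 1472) + (14 + 21) = -1857 + 35 = -1822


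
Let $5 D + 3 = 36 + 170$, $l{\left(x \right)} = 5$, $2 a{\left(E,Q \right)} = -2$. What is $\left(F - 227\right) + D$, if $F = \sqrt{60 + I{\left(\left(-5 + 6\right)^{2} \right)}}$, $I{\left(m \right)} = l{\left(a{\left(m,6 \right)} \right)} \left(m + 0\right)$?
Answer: $- \frac{932}{5} + \sqrt{65} \approx -178.34$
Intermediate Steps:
$a{\left(E,Q \right)} = -1$ ($a{\left(E,Q \right)} = \frac{1}{2} \left(-2\right) = -1$)
$D = \frac{203}{5}$ ($D = - \frac{3}{5} + \frac{36 + 170}{5} = - \frac{3}{5} + \frac{1}{5} \cdot 206 = - \frac{3}{5} + \frac{206}{5} = \frac{203}{5} \approx 40.6$)
$I{\left(m \right)} = 5 m$ ($I{\left(m \right)} = 5 \left(m + 0\right) = 5 m$)
$F = \sqrt{65}$ ($F = \sqrt{60 + 5 \left(-5 + 6\right)^{2}} = \sqrt{60 + 5 \cdot 1^{2}} = \sqrt{60 + 5 \cdot 1} = \sqrt{60 + 5} = \sqrt{65} \approx 8.0623$)
$\left(F - 227\right) + D = \left(\sqrt{65} - 227\right) + \frac{203}{5} = \left(-227 + \sqrt{65}\right) + \frac{203}{5} = - \frac{932}{5} + \sqrt{65}$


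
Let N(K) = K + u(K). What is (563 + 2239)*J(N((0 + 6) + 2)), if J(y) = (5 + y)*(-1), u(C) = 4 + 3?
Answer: -56040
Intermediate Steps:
u(C) = 7
N(K) = 7 + K (N(K) = K + 7 = 7 + K)
J(y) = -5 - y
(563 + 2239)*J(N((0 + 6) + 2)) = (563 + 2239)*(-5 - (7 + ((0 + 6) + 2))) = 2802*(-5 - (7 + (6 + 2))) = 2802*(-5 - (7 + 8)) = 2802*(-5 - 1*15) = 2802*(-5 - 15) = 2802*(-20) = -56040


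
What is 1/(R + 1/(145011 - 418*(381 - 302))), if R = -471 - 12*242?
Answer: -111989/377962874 ≈ -0.00029630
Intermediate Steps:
R = -3375 (R = -471 - 2904 = -3375)
1/(R + 1/(145011 - 418*(381 - 302))) = 1/(-3375 + 1/(145011 - 418*(381 - 302))) = 1/(-3375 + 1/(145011 - 418*79)) = 1/(-3375 + 1/(145011 - 33022)) = 1/(-3375 + 1/111989) = 1/(-377962874/111989) = -111989/377962874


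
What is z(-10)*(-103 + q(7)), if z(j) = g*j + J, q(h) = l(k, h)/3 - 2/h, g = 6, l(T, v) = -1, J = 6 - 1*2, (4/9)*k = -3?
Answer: 17408/3 ≈ 5802.7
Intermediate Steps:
k = -27/4 (k = (9/4)*(-3) = -27/4 ≈ -6.7500)
J = 4 (J = 6 - 2 = 4)
q(h) = -⅓ - 2/h (q(h) = -1/3 - 2/h = -1*⅓ - 2/h = -⅓ - 2/h)
z(j) = 4 + 6*j (z(j) = 6*j + 4 = 4 + 6*j)
z(-10)*(-103 + q(7)) = (4 + 6*(-10))*(-103 + (⅓)*(-6 - 1*7)/7) = (4 - 60)*(-103 + (⅓)*(⅐)*(-6 - 7)) = -56*(-103 + (⅓)*(⅐)*(-13)) = -56*(-103 - 13/21) = -56*(-2176/21) = 17408/3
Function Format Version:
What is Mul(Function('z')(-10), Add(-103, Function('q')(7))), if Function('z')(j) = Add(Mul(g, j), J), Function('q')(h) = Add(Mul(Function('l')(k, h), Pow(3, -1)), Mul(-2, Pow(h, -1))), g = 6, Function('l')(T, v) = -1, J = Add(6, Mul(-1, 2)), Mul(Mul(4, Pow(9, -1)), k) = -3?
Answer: Rational(17408, 3) ≈ 5802.7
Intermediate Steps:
k = Rational(-27, 4) (k = Mul(Rational(9, 4), -3) = Rational(-27, 4) ≈ -6.7500)
J = 4 (J = Add(6, -2) = 4)
Function('q')(h) = Add(Rational(-1, 3), Mul(-2, Pow(h, -1))) (Function('q')(h) = Add(Mul(-1, Pow(3, -1)), Mul(-2, Pow(h, -1))) = Add(Mul(-1, Rational(1, 3)), Mul(-2, Pow(h, -1))) = Add(Rational(-1, 3), Mul(-2, Pow(h, -1))))
Function('z')(j) = Add(4, Mul(6, j)) (Function('z')(j) = Add(Mul(6, j), 4) = Add(4, Mul(6, j)))
Mul(Function('z')(-10), Add(-103, Function('q')(7))) = Mul(Add(4, Mul(6, -10)), Add(-103, Mul(Rational(1, 3), Pow(7, -1), Add(-6, Mul(-1, 7))))) = Mul(Add(4, -60), Add(-103, Mul(Rational(1, 3), Rational(1, 7), Add(-6, -7)))) = Mul(-56, Add(-103, Mul(Rational(1, 3), Rational(1, 7), -13))) = Mul(-56, Add(-103, Rational(-13, 21))) = Mul(-56, Rational(-2176, 21)) = Rational(17408, 3)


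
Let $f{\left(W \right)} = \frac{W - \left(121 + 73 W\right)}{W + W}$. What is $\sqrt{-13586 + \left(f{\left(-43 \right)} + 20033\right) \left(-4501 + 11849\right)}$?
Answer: $\frac{4 \sqrt{16980142247}}{43} \approx 12122.0$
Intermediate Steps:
$f{\left(W \right)} = \frac{-121 - 72 W}{2 W}$ ($f{\left(W \right)} = \frac{W - \left(121 + 73 W\right)}{2 W} = \left(-121 - 72 W\right) \frac{1}{2 W} = \frac{-121 - 72 W}{2 W}$)
$\sqrt{-13586 + \left(f{\left(-43 \right)} + 20033\right) \left(-4501 + 11849\right)} = \sqrt{-13586 + \left(\left(-36 - \frac{121}{2 \left(-43\right)}\right) + 20033\right) \left(-4501 + 11849\right)} = \sqrt{-13586 + \left(\left(-36 - - \frac{121}{86}\right) + 20033\right) 7348} = \sqrt{-13586 + \left(\left(-36 + \frac{121}{86}\right) + 20033\right) 7348} = \sqrt{-13586 + \left(- \frac{2975}{86} + 20033\right) 7348} = \sqrt{-13586 + \frac{1719863}{86} \cdot 7348} = \sqrt{-13586 + \frac{6318776662}{43}} = \sqrt{\frac{6318192464}{43}} = \frac{4 \sqrt{16980142247}}{43}$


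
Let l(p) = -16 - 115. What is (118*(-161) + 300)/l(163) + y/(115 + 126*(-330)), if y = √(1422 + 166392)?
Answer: 18698/131 - 3*√18646/41465 ≈ 142.72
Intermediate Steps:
y = 3*√18646 (y = √167814 = 3*√18646 ≈ 409.65)
l(p) = -131
(118*(-161) + 300)/l(163) + y/(115 + 126*(-330)) = (118*(-161) + 300)/(-131) + (3*√18646)/(115 + 126*(-330)) = (-18998 + 300)*(-1/131) + (3*√18646)/(115 - 41580) = -18698*(-1/131) + (3*√18646)/(-41465) = 18698/131 + (3*√18646)*(-1/41465) = 18698/131 - 3*√18646/41465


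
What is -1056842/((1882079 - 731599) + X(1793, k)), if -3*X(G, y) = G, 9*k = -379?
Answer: -3170526/3449647 ≈ -0.91909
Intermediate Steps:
k = -379/9 (k = (1/9)*(-379) = -379/9 ≈ -42.111)
X(G, y) = -G/3
-1056842/((1882079 - 731599) + X(1793, k)) = -1056842/((1882079 - 731599) - 1/3*1793) = -1056842/(1150480 - 1793/3) = -1056842/3449647/3 = -1056842*3/3449647 = -3170526/3449647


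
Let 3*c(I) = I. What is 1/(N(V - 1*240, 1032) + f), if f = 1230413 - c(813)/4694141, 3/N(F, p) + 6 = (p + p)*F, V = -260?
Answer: 1614793892282/1986863397286453783 ≈ 8.1274e-7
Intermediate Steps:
c(I) = I/3
N(F, p) = 3/(-6 + 2*F*p) (N(F, p) = 3/(-6 + (p + p)*F) = 3/(-6 + (2*p)*F) = 3/(-6 + 2*F*p))
f = 5775732109962/4694141 (f = 1230413 - (⅓)*813/4694141 = 1230413 - 271/4694141 = 5775732109962/4694141 ≈ 1.2304e+6)
1/(N(V - 1*240, 1032) + f) = 1/(3/(2*(-3 + (-260 - 1*240)*1032)) + 5775732109962/4694141) = 1/(3/(2*(-3 + (-260 - 240)*1032)) + 5775732109962/4694141) = 1/(3/(2*(-3 - 500*1032)) + 5775732109962/4694141) = 1/(3/(2*(-3 - 516000)) + 5775732109962/4694141) = 1/((3/2)/(-516003) + 5775732109962/4694141) = 1/((3/2)*(-1/516003) + 5775732109962/4694141) = 1/(-1/344002 + 5775732109962/4694141) = 1/(1986863397286453783/1614793892282) = 1614793892282/1986863397286453783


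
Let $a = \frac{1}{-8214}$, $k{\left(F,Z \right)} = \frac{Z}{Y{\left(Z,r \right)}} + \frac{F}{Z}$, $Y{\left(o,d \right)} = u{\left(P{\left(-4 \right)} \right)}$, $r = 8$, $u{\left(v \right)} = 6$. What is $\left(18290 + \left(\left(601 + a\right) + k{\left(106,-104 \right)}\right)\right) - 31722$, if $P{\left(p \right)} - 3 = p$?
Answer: $- \frac{914719719}{71188} \approx -12849.0$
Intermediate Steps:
$P{\left(p \right)} = 3 + p$
$Y{\left(o,d \right)} = 6$
$k{\left(F,Z \right)} = \frac{Z}{6} + \frac{F}{Z}$
$a = - \frac{1}{8214} \approx -0.00012174$
$\left(18290 + \left(\left(601 + a\right) + k{\left(106,-104 \right)}\right)\right) - 31722 = \left(18290 + \left(\left(601 - \frac{1}{8214}\right) + \left(\frac{1}{6} \left(-104\right) + \frac{106}{-104}\right)\right)\right) - 31722 = \left(18290 + \left(\frac{4936613}{8214} + \left(- \frac{52}{3} + 106 \left(- \frac{1}{104}\right)\right)\right)\right) - 31722 = \left(18290 + \left(\frac{4936613}{8214} - \frac{2863}{156}\right)\right) - 31722 = \left(18290 + \frac{41477497}{71188}\right) - 31722 = \frac{1343506017}{71188} - 31722 = - \frac{914719719}{71188}$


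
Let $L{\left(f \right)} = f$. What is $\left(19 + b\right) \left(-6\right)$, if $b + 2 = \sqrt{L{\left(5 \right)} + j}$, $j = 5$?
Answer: $-102 - 6 \sqrt{10} \approx -120.97$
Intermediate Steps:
$b = -2 + \sqrt{10}$ ($b = -2 + \sqrt{5 + 5} = -2 + \sqrt{10} \approx 1.1623$)
$\left(19 + b\right) \left(-6\right) = \left(19 - \left(2 - \sqrt{10}\right)\right) \left(-6\right) = \left(17 + \sqrt{10}\right) \left(-6\right) = -102 - 6 \sqrt{10}$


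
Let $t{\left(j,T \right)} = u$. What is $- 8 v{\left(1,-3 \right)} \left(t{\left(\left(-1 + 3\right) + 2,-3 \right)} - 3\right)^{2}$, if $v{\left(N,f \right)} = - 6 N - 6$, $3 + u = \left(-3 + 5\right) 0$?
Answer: $3456$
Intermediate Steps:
$u = -3$ ($u = -3 + \left(-3 + 5\right) 0 = -3 + 2 \cdot 0 = -3 + 0 = -3$)
$t{\left(j,T \right)} = -3$
$v{\left(N,f \right)} = -6 - 6 N$
$- 8 v{\left(1,-3 \right)} \left(t{\left(\left(-1 + 3\right) + 2,-3 \right)} - 3\right)^{2} = - 8 \left(-6 - 6\right) \left(-3 - 3\right)^{2} = - 8 \left(-6 - 6\right) \left(-6\right)^{2} = \left(-8\right) \left(-12\right) 36 = 96 \cdot 36 = 3456$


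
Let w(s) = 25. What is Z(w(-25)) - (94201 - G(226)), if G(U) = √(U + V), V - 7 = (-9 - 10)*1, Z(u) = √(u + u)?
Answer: -94201 + √214 + 5*√2 ≈ -94179.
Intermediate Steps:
Z(u) = √2*√u (Z(u) = √(2*u) = √2*√u)
V = -12 (V = 7 + (-9 - 10)*1 = 7 - 19*1 = 7 - 19 = -12)
G(U) = √(-12 + U) (G(U) = √(U - 12) = √(-12 + U))
Z(w(-25)) - (94201 - G(226)) = √2*√25 - (94201 - √(-12 + 226)) = √2*5 - (94201 - √214) = 5*√2 + (-94201 + √214) = -94201 + √214 + 5*√2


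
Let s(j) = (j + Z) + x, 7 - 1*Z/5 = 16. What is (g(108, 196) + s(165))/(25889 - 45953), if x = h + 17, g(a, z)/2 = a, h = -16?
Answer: -337/20064 ≈ -0.016796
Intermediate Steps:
g(a, z) = 2*a
Z = -45 (Z = 35 - 5*16 = 35 - 80 = -45)
x = 1 (x = -16 + 17 = 1)
s(j) = -44 + j (s(j) = (j - 45) + 1 = (-45 + j) + 1 = -44 + j)
(g(108, 196) + s(165))/(25889 - 45953) = (2*108 + (-44 + 165))/(25889 - 45953) = (216 + 121)/(-20064) = 337*(-1/20064) = -337/20064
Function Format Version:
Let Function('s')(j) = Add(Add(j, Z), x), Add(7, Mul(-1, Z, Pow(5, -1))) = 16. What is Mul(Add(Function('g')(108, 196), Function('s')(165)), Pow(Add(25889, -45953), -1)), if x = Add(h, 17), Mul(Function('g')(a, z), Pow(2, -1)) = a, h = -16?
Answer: Rational(-337, 20064) ≈ -0.016796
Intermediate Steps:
Function('g')(a, z) = Mul(2, a)
Z = -45 (Z = Add(35, Mul(-5, 16)) = Add(35, -80) = -45)
x = 1 (x = Add(-16, 17) = 1)
Function('s')(j) = Add(-44, j) (Function('s')(j) = Add(Add(j, -45), 1) = Add(Add(-45, j), 1) = Add(-44, j))
Mul(Add(Function('g')(108, 196), Function('s')(165)), Pow(Add(25889, -45953), -1)) = Mul(Add(Mul(2, 108), Add(-44, 165)), Pow(Add(25889, -45953), -1)) = Mul(Add(216, 121), Pow(-20064, -1)) = Mul(337, Rational(-1, 20064)) = Rational(-337, 20064)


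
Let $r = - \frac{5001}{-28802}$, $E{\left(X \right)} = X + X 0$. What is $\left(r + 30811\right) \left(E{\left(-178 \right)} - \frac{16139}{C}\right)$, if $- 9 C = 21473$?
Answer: $- \frac{3263005343235889}{618465346} \approx -5.276 \cdot 10^{6}$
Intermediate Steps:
$E{\left(X \right)} = X$ ($E{\left(X \right)} = X + 0 = X$)
$C = - \frac{21473}{9}$ ($C = \left(- \frac{1}{9}\right) 21473 = - \frac{21473}{9} \approx -2385.9$)
$r = \frac{5001}{28802}$ ($r = \left(-5001\right) \left(- \frac{1}{28802}\right) = \frac{5001}{28802} \approx 0.17363$)
$\left(r + 30811\right) \left(E{\left(-178 \right)} - \frac{16139}{C}\right) = \left(\frac{5001}{28802} + 30811\right) \left(-178 - \frac{16139}{- \frac{21473}{9}}\right) = \frac{887423423 \left(-178 - - \frac{145251}{21473}\right)}{28802} = \frac{887423423 \left(-178 + \frac{145251}{21473}\right)}{28802} = \frac{887423423}{28802} \left(- \frac{3676943}{21473}\right) = - \frac{3263005343235889}{618465346}$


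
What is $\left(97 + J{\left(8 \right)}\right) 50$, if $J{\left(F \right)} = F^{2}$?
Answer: $8050$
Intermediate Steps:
$\left(97 + J{\left(8 \right)}\right) 50 = \left(97 + 8^{2}\right) 50 = \left(97 + 64\right) 50 = 161 \cdot 50 = 8050$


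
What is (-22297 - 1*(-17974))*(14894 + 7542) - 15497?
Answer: -97006325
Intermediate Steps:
(-22297 - 1*(-17974))*(14894 + 7542) - 15497 = (-22297 + 17974)*22436 - 15497 = -4323*22436 - 15497 = -96990828 - 15497 = -97006325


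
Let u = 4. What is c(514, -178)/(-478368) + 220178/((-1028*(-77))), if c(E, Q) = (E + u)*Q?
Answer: 91416079/30735144 ≈ 2.9743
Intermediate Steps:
c(E, Q) = Q*(4 + E) (c(E, Q) = (E + 4)*Q = (4 + E)*Q = Q*(4 + E))
c(514, -178)/(-478368) + 220178/((-1028*(-77))) = -178*(4 + 514)/(-478368) + 220178/((-1028*(-77))) = -178*518*(-1/478368) + 220178/79156 = -92204*(-1/478368) + 220178*(1/79156) = 23051/119592 + 15727/5654 = 91416079/30735144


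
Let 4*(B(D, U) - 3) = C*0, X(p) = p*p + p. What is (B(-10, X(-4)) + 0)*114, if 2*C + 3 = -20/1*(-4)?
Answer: 342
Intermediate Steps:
C = 77/2 (C = -3/2 + (-20/1*(-4))/2 = -3/2 + (-20*(-4))/2 = -3/2 + (1/2)*80 = -3/2 + 40 = 77/2 ≈ 38.500)
X(p) = p + p**2 (X(p) = p**2 + p = p + p**2)
B(D, U) = 3 (B(D, U) = 3 + ((77/2)*0)/4 = 3 + (1/4)*0 = 3 + 0 = 3)
(B(-10, X(-4)) + 0)*114 = (3 + 0)*114 = 3*114 = 342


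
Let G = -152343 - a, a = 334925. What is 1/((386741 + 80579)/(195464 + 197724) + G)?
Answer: -98297/47896865766 ≈ -2.0523e-6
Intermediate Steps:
G = -487268 (G = -152343 - 1*334925 = -152343 - 334925 = -487268)
1/((386741 + 80579)/(195464 + 197724) + G) = 1/((386741 + 80579)/(195464 + 197724) - 487268) = 1/(467320/393188 - 487268) = 1/(467320*(1/393188) - 487268) = 1/(116830/98297 - 487268) = 1/(-47896865766/98297) = -98297/47896865766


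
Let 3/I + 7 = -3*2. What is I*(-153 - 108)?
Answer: 783/13 ≈ 60.231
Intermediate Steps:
I = -3/13 (I = 3/(-7 - 3*2) = 3/(-7 - 6) = 3/(-13) = 3*(-1/13) = -3/13 ≈ -0.23077)
I*(-153 - 108) = -3*(-153 - 108)/13 = -3/13*(-261) = 783/13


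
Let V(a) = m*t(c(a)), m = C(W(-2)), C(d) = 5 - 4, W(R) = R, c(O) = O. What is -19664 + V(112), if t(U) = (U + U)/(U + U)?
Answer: -19663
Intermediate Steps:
C(d) = 1
t(U) = 1 (t(U) = (2*U)/((2*U)) = (2*U)*(1/(2*U)) = 1)
m = 1
V(a) = 1 (V(a) = 1*1 = 1)
-19664 + V(112) = -19664 + 1 = -19663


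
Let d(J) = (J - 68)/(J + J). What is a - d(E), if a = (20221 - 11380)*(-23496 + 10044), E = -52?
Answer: -1546078731/13 ≈ -1.1893e+8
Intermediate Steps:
d(J) = (-68 + J)/(2*J) (d(J) = (-68 + J)/((2*J)) = (-68 + J)*(1/(2*J)) = (-68 + J)/(2*J))
a = -118929132 (a = 8841*(-13452) = -118929132)
a - d(E) = -118929132 - (-68 - 52)/(2*(-52)) = -118929132 - (-1)*(-120)/(2*52) = -118929132 - 1*15/13 = -118929132 - 15/13 = -1546078731/13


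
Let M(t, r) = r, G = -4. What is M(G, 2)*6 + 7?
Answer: 19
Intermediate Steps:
M(G, 2)*6 + 7 = 2*6 + 7 = 12 + 7 = 19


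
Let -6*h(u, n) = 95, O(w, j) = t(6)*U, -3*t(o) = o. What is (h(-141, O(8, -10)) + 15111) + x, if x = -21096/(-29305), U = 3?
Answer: 2654309731/175830 ≈ 15096.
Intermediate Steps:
t(o) = -o/3
O(w, j) = -6 (O(w, j) = -⅓*6*3 = -2*3 = -6)
x = 21096/29305 (x = -21096*(-1/29305) = 21096/29305 ≈ 0.71988)
h(u, n) = -95/6 (h(u, n) = -⅙*95 = -95/6)
(h(-141, O(8, -10)) + 15111) + x = (-95/6 + 15111) + 21096/29305 = 90571/6 + 21096/29305 = 2654309731/175830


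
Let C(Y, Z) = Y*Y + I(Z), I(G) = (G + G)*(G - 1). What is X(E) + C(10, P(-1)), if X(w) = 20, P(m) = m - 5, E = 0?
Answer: 204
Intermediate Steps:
I(G) = 2*G*(-1 + G) (I(G) = (2*G)*(-1 + G) = 2*G*(-1 + G))
P(m) = -5 + m
C(Y, Z) = Y**2 + 2*Z*(-1 + Z) (C(Y, Z) = Y*Y + 2*Z*(-1 + Z) = Y**2 + 2*Z*(-1 + Z))
X(E) + C(10, P(-1)) = 20 + (10**2 + 2*(-5 - 1)*(-1 + (-5 - 1))) = 20 + (100 + 2*(-6)*(-1 - 6)) = 20 + (100 + 2*(-6)*(-7)) = 20 + (100 + 84) = 20 + 184 = 204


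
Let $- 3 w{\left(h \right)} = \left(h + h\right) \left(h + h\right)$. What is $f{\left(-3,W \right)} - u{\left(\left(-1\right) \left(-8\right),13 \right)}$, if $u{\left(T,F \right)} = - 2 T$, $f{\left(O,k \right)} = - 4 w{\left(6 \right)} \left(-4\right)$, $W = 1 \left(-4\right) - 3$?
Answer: $-752$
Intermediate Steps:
$W = -7$ ($W = -4 - 3 = -7$)
$w{\left(h \right)} = - \frac{4 h^{2}}{3}$ ($w{\left(h \right)} = - \frac{\left(h + h\right) \left(h + h\right)}{3} = - \frac{2 h 2 h}{3} = - \frac{4 h^{2}}{3}$)
$f{\left(O,k \right)} = -768$ ($f{\left(O,k \right)} = - 4 \left(- \frac{4 \cdot 6^{2}}{3}\right) \left(-4\right) = - 4 \left(\left(- \frac{4}{3}\right) 36\right) \left(-4\right) = \left(-4\right) \left(-48\right) \left(-4\right) = 192 \left(-4\right) = -768$)
$f{\left(-3,W \right)} - u{\left(\left(-1\right) \left(-8\right),13 \right)} = -768 - - 2 \left(\left(-1\right) \left(-8\right)\right) = -768 - \left(-2\right) 8 = -768 - -16 = -768 + 16 = -752$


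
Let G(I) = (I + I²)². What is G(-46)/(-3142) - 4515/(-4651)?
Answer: -9957441885/7306721 ≈ -1362.8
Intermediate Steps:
G(-46)/(-3142) - 4515/(-4651) = ((-46)²*(1 - 46)²)/(-3142) - 4515/(-4651) = (2116*(-45)²)*(-1/3142) - 4515*(-1/4651) = (2116*2025)*(-1/3142) + 4515/4651 = 4284900*(-1/3142) + 4515/4651 = -2142450/1571 + 4515/4651 = -9957441885/7306721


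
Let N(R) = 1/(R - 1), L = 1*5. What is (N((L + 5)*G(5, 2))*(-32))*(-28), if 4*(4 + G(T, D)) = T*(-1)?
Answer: -1792/107 ≈ -16.748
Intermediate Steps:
L = 5
G(T, D) = -4 - T/4 (G(T, D) = -4 + (T*(-1))/4 = -4 + (-T)/4 = -4 - T/4)
N(R) = 1/(-1 + R)
(N((L + 5)*G(5, 2))*(-32))*(-28) = (-32/(-1 + (5 + 5)*(-4 - ¼*5)))*(-28) = (-32/(-1 + 10*(-4 - 5/4)))*(-28) = (-32/(-1 + 10*(-21/4)))*(-28) = (-32/(-1 - 105/2))*(-28) = (-32/(-107/2))*(-28) = -2/107*(-32)*(-28) = (64/107)*(-28) = -1792/107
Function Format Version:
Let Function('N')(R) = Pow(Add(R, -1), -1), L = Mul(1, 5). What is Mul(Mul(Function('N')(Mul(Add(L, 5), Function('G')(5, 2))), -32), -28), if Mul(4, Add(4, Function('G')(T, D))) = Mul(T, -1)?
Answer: Rational(-1792, 107) ≈ -16.748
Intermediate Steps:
L = 5
Function('G')(T, D) = Add(-4, Mul(Rational(-1, 4), T)) (Function('G')(T, D) = Add(-4, Mul(Rational(1, 4), Mul(T, -1))) = Add(-4, Mul(Rational(1, 4), Mul(-1, T))) = Add(-4, Mul(Rational(-1, 4), T)))
Function('N')(R) = Pow(Add(-1, R), -1)
Mul(Mul(Function('N')(Mul(Add(L, 5), Function('G')(5, 2))), -32), -28) = Mul(Mul(Pow(Add(-1, Mul(Add(5, 5), Add(-4, Mul(Rational(-1, 4), 5)))), -1), -32), -28) = Mul(Mul(Pow(Add(-1, Mul(10, Add(-4, Rational(-5, 4)))), -1), -32), -28) = Mul(Mul(Pow(Add(-1, Mul(10, Rational(-21, 4))), -1), -32), -28) = Mul(Mul(Pow(Add(-1, Rational(-105, 2)), -1), -32), -28) = Mul(Mul(Pow(Rational(-107, 2), -1), -32), -28) = Mul(Mul(Rational(-2, 107), -32), -28) = Mul(Rational(64, 107), -28) = Rational(-1792, 107)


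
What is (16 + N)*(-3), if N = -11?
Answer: -15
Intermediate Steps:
(16 + N)*(-3) = (16 - 11)*(-3) = 5*(-3) = -15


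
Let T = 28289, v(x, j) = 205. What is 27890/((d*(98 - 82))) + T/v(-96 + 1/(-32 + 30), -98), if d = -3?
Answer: -2179789/4920 ≈ -443.05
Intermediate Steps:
27890/((d*(98 - 82))) + T/v(-96 + 1/(-32 + 30), -98) = 27890/((-3*(98 - 82))) + 28289/205 = 27890/((-3*16)) + 28289*(1/205) = 27890/(-48) + 28289/205 = 27890*(-1/48) + 28289/205 = -13945/24 + 28289/205 = -2179789/4920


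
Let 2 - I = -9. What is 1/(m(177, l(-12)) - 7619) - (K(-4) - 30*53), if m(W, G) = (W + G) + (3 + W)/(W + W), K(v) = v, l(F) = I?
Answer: 698807947/438399 ≈ 1594.0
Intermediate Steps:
I = 11 (I = 2 - 1*(-9) = 2 + 9 = 11)
l(F) = 11
m(W, G) = G + W + (3 + W)/(2*W) (m(W, G) = (G + W) + (3 + W)/((2*W)) = (G + W) + (3 + W)*(1/(2*W)) = (G + W) + (3 + W)/(2*W) = G + W + (3 + W)/(2*W))
1/(m(177, l(-12)) - 7619) - (K(-4) - 30*53) = 1/((½ + 11 + 177 + (3/2)/177) - 7619) - (-4 - 30*53) = 1/((½ + 11 + 177 + (3/2)*(1/177)) - 7619) - (-4 - 1590) = 1/((½ + 11 + 177 + 1/118) - 7619) - 1*(-1594) = 1/(11122/59 - 7619) + 1594 = 1/(-438399/59) + 1594 = -59/438399 + 1594 = 698807947/438399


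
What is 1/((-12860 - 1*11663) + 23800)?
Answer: -1/723 ≈ -0.0013831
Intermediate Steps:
1/((-12860 - 1*11663) + 23800) = 1/((-12860 - 11663) + 23800) = 1/(-24523 + 23800) = 1/(-723) = -1/723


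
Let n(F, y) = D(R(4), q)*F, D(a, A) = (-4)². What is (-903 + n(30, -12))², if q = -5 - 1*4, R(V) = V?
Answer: 178929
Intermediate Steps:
q = -9 (q = -5 - 4 = -9)
D(a, A) = 16
n(F, y) = 16*F
(-903 + n(30, -12))² = (-903 + 16*30)² = (-903 + 480)² = (-423)² = 178929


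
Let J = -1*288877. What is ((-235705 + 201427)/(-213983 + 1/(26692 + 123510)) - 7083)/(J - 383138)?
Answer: 75882416439913/7199671805932825 ≈ 0.010540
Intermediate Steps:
J = -288877
((-235705 + 201427)/(-213983 + 1/(26692 + 123510)) - 7083)/(J - 383138) = ((-235705 + 201427)/(-213983 + 1/(26692 + 123510)) - 7083)/(-288877 - 383138) = (-34278/(-213983 + 1/150202) - 7083)/(-672015) = (-34278/(-213983 + 1/150202) - 7083)*(-1/672015) = (-34278/(-32140674565/150202) - 7083)*(-1/672015) = (-34278*(-150202/32140674565) - 7083)*(-1/672015) = (5148624156/32140674565 - 7083)*(-1/672015) = -227647249319739/32140674565*(-1/672015) = 75882416439913/7199671805932825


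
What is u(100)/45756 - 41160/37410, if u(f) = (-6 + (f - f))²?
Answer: -1742565/1584937 ≈ -1.0995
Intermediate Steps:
u(f) = 36 (u(f) = (-6 + 0)² = (-6)² = 36)
u(100)/45756 - 41160/37410 = 36/45756 - 41160/37410 = 36*(1/45756) - 41160*1/37410 = 1/1271 - 1372/1247 = -1742565/1584937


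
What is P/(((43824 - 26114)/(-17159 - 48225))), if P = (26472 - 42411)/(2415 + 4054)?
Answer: 294228/32345 ≈ 9.0966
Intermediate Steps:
P = -15939/6469 ≈ -2.4639
P/(((43824 - 26114)/(-17159 - 48225))) = -15939*(-17159 - 48225)/(43824 - 26114)/6469 = -15939/(6469*(17710/(-65384))) = -15939/(6469*(17710*(-1/65384))) = -15939/(6469*(-805/2972)) = -15939/6469*(-2972/805) = 294228/32345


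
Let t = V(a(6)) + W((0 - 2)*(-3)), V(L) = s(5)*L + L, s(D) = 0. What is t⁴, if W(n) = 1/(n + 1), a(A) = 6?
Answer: 3418801/2401 ≈ 1423.9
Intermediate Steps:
V(L) = L (V(L) = 0*L + L = 0 + L = L)
W(n) = 1/(1 + n)
t = 43/7 (t = 6 + 1/(1 + (0 - 2)*(-3)) = 6 + 1/(1 - 2*(-3)) = 6 + 1/(1 + 6) = 6 + 1/7 = 6 + ⅐ = 43/7 ≈ 6.1429)
t⁴ = (43/7)⁴ = 3418801/2401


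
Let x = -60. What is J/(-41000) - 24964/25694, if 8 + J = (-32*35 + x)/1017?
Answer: -130085567837/133920339750 ≈ -0.97136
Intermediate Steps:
J = -9316/1017 (J = -8 + (-32*35 - 60)/1017 = -8 + (-1120 - 60)*(1/1017) = -8 - 1180*1/1017 = -8 - 1180/1017 = -9316/1017 ≈ -9.1603)
J/(-41000) - 24964/25694 = -9316/1017/(-41000) - 24964/25694 = -9316/1017*(-1/41000) - 24964*1/25694 = 2329/10424250 - 12482/12847 = -130085567837/133920339750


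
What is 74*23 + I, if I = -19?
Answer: 1683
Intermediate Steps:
74*23 + I = 74*23 - 19 = 1702 - 19 = 1683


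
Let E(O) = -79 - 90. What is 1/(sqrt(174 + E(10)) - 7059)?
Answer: -7059/49829476 - sqrt(5)/49829476 ≈ -0.00014171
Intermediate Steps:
E(O) = -169
1/(sqrt(174 + E(10)) - 7059) = 1/(sqrt(174 - 169) - 7059) = 1/(sqrt(5) - 7059) = 1/(-7059 + sqrt(5))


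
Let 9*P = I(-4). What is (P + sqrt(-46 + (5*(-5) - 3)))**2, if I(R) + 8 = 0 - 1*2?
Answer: (10 - 9*I*sqrt(74))**2/81 ≈ -72.765 - 19.116*I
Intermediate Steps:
I(R) = -10 (I(R) = -8 + (0 - 1*2) = -8 + (0 - 2) = -8 - 2 = -10)
P = -10/9 (P = (1/9)*(-10) = -10/9 ≈ -1.1111)
(P + sqrt(-46 + (5*(-5) - 3)))**2 = (-10/9 + sqrt(-46 + (5*(-5) - 3)))**2 = (-10/9 + sqrt(-46 + (-25 - 3)))**2 = (-10/9 + sqrt(-46 - 28))**2 = (-10/9 + sqrt(-74))**2 = (-10/9 + I*sqrt(74))**2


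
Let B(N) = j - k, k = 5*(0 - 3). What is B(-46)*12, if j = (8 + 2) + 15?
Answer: 480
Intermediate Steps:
k = -15 (k = 5*(-3) = -15)
j = 25 (j = 10 + 15 = 25)
B(N) = 40 (B(N) = 25 - 1*(-15) = 25 + 15 = 40)
B(-46)*12 = 40*12 = 480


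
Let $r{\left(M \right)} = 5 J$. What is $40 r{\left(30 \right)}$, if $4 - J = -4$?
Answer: $1600$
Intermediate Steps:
$J = 8$ ($J = 4 - -4 = 4 + 4 = 8$)
$r{\left(M \right)} = 40$ ($r{\left(M \right)} = 5 \cdot 8 = 40$)
$40 r{\left(30 \right)} = 40 \cdot 40 = 1600$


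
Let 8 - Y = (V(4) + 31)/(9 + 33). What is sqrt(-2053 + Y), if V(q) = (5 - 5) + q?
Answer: 5*I*sqrt(2946)/6 ≈ 45.231*I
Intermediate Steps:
V(q) = q (V(q) = 0 + q = q)
Y = 43/6 (Y = 8 - (4 + 31)/(9 + 33) = 8 - 35/42 = 8 - 1*5/6 = 8 - 5/6 = 43/6 ≈ 7.1667)
sqrt(-2053 + Y) = sqrt(-2053 + 43/6) = sqrt(-12275/6) = 5*I*sqrt(2946)/6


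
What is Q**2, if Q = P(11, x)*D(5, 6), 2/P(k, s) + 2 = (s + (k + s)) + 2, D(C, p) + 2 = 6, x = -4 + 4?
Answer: 64/121 ≈ 0.52893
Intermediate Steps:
x = 0
D(C, p) = 4 (D(C, p) = -2 + 6 = 4)
P(k, s) = 2/(k + 2*s) (P(k, s) = 2/(-2 + ((s + (k + s)) + 2)) = 2/(-2 + ((k + 2*s) + 2)) = 2/(-2 + (2 + k + 2*s)) = 2/(k + 2*s))
Q = 8/11 (Q = (2/(11 + 2*0))*4 = (2/(11 + 0))*4 = (2/11)*4 = 8/11 ≈ 0.72727)
Q**2 = (8/11)**2 = 64/121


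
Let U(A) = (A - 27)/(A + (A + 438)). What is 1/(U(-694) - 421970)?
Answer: -950/400870779 ≈ -2.3698e-6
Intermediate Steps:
U(A) = (-27 + A)/(438 + 2*A) (U(A) = (-27 + A)/(A + (438 + A)) = (-27 + A)/(438 + 2*A))
1/(U(-694) - 421970) = 1/((-27 - 694)/(2*(219 - 694)) - 421970) = 1/((½)*(-721)/(-475) - 421970) = 1/((½)*(-1/475)*(-721) - 421970) = 1/(721/950 - 421970) = 1/(-400870779/950) = -950/400870779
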